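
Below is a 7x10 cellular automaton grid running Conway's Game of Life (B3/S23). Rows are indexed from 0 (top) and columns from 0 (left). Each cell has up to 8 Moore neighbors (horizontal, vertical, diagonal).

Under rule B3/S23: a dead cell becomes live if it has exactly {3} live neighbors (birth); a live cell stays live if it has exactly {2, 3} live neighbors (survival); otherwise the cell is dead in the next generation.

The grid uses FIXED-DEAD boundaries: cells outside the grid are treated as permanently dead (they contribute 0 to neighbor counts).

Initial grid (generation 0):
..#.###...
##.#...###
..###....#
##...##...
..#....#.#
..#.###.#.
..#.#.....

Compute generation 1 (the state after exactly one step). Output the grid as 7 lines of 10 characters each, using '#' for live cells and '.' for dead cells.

Simulating step by step:
Generation 0 (given above): 28 live cells
Generation 1: 37 live cells
(generation 1 grid is the final answer)

Answer: .########.
.#....####
...#####.#
.#..###.#.
..###..##.
.##.#####.
....#.....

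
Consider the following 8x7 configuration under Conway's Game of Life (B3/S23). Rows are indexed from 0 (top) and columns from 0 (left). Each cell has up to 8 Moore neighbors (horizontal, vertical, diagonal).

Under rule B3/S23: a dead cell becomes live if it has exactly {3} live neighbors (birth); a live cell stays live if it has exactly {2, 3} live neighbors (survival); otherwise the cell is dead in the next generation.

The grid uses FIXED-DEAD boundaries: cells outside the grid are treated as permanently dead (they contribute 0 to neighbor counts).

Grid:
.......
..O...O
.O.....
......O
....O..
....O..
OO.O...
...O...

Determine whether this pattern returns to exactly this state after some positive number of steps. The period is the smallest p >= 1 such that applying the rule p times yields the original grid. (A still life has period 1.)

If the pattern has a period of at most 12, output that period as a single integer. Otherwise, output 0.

Simulating and comparing each generation to the original:
Gen 0 (original, given above): 10 live cells
Gen 1: 7 live cells, differs from original
Gen 2: 6 live cells, differs from original
Gen 3: 5 live cells, differs from original
Gen 4: 4 live cells, differs from original
Gen 5: 4 live cells, differs from original
Gen 6: 6 live cells, differs from original
Gen 7: 6 live cells, differs from original
Gen 8: 6 live cells, differs from original
Gen 9: 6 live cells, differs from original
Gen 10: 6 live cells, differs from original
Gen 11: 6 live cells, differs from original
Gen 12: 6 live cells, differs from original
No period found within 12 steps.

Answer: 0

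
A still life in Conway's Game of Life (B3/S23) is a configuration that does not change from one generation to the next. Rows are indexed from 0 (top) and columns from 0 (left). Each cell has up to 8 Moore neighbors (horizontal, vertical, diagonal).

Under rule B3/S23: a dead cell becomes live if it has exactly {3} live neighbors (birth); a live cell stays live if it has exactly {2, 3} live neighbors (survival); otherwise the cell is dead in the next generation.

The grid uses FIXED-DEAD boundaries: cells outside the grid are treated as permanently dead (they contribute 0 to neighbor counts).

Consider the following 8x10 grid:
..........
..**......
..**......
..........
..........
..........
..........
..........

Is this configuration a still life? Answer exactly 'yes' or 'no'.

Compute generation 1 and compare to generation 0 (given above):
Generation 1:
..........
..**......
..**......
..........
..........
..........
..........
..........
The grids are IDENTICAL -> still life.

Answer: yes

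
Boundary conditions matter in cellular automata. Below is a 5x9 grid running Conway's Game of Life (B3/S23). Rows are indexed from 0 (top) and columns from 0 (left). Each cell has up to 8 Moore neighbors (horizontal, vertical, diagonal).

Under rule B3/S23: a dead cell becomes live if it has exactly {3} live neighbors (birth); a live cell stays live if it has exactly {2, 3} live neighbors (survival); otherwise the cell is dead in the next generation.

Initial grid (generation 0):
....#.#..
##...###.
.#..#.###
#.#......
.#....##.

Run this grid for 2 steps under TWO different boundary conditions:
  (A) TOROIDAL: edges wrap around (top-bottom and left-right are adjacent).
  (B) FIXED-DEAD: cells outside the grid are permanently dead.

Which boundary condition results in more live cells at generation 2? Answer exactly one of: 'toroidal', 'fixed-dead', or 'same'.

Under TOROIDAL boundary, generation 2:
..#..####
..#.....#
#.##.....
..#..#...
..#..###.
Population = 16

Under FIXED-DEAD boundary, generation 2:
.......#.
.#......#
#.##...##
..#......
.#.......
Population = 10

Comparison: toroidal=16, fixed-dead=10 -> toroidal

Answer: toroidal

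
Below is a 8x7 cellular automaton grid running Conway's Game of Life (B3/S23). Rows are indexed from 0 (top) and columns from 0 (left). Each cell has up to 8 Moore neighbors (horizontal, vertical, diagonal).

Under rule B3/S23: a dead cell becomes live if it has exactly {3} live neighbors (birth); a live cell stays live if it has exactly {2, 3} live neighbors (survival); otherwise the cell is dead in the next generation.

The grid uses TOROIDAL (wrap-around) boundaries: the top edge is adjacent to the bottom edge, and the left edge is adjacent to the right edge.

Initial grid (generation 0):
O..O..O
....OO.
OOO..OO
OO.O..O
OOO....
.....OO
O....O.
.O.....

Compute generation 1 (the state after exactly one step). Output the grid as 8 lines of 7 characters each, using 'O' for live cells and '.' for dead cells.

Simulating step by step:
Generation 0 (given above): 22 live cells
Generation 1: 17 live cells
(generation 1 grid is the final answer)

Answer: O...OOO
..OOO..
..OO...
...O.O.
..O..O.
.....O.
O....O.
.O.....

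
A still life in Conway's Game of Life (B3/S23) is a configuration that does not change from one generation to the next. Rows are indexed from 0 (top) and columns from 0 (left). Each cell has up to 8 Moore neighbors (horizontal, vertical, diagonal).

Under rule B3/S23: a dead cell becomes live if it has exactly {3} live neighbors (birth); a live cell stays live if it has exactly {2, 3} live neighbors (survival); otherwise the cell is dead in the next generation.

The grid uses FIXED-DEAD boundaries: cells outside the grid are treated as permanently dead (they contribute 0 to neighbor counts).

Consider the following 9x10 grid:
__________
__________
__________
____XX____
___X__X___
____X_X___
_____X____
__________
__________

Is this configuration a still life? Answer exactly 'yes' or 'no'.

Answer: yes

Derivation:
Compute generation 1 and compare to generation 0 (given above):
Generation 1:
__________
__________
__________
____XX____
___X__X___
____X_X___
_____X____
__________
__________
The grids are IDENTICAL -> still life.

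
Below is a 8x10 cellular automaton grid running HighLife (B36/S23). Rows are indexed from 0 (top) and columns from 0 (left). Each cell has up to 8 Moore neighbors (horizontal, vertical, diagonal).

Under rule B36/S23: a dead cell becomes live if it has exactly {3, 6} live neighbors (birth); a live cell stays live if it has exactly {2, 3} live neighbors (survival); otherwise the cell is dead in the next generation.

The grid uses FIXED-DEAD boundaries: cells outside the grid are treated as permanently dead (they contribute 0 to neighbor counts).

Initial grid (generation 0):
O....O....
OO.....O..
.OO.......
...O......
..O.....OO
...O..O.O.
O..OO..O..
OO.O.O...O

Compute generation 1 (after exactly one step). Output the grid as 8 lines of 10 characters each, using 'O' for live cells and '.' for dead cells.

Simulating step by step:
Generation 0 (given above): 23 live cells
Generation 1: 30 live cells
(generation 1 grid is the final answer)

Answer: OO........
O.O.......
OOO.......
.O.O......
..OO...OOO
..OOO...OO
OO.O.OOOO.
OOOO......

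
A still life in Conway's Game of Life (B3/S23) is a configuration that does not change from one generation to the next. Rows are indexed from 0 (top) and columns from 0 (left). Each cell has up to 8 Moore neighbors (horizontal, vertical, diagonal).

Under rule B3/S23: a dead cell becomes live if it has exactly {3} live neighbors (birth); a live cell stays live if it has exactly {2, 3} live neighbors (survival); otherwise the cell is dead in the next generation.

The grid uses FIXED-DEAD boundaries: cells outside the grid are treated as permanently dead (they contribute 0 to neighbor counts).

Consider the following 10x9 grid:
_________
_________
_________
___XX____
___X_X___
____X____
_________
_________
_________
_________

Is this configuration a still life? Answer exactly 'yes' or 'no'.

Answer: yes

Derivation:
Compute generation 1 and compare to generation 0 (given above):
Generation 1:
_________
_________
_________
___XX____
___X_X___
____X____
_________
_________
_________
_________
The grids are IDENTICAL -> still life.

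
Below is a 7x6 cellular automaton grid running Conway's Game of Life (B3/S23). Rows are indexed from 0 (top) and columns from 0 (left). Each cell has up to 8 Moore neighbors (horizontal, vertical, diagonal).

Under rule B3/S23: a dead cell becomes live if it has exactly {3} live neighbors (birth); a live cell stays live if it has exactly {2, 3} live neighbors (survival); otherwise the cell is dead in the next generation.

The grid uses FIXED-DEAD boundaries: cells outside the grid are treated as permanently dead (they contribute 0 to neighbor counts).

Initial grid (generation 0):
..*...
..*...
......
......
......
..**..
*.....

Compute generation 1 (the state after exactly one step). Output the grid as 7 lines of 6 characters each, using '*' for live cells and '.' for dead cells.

Answer: ......
......
......
......
......
......
......

Derivation:
Simulating step by step:
Generation 0 (given above): 5 live cells
Generation 1: 0 live cells
(generation 1 grid is the final answer)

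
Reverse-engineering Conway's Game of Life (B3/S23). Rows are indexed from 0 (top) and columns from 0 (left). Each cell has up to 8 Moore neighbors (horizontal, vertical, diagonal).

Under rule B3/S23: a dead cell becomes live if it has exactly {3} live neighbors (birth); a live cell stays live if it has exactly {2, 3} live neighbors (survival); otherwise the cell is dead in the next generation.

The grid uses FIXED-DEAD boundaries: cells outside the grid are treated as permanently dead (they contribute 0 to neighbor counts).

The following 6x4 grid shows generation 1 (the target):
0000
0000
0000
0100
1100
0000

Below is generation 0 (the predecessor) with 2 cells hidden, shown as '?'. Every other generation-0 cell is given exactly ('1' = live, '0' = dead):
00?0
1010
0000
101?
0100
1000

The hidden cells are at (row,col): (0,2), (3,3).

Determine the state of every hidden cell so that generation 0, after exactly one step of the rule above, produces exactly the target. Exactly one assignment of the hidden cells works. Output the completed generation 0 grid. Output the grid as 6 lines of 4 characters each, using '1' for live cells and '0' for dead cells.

Answer: 0000
1010
0000
1010
0100
1000

Derivation:
Hidden generation-0 cells (in order): (0,2), (3,3).
A hidden cell only influences target cells in its own 3x3 neighborhood. Try each of the 2^2 = 4 assignments, step the completed generation 0 forward once under B3/S23, and compare with the target:
  (0,2)=0 (3,3)=0 -> step reproduces the target at every cell -> ACCEPT
  (0,2)=0 (3,3)=1 -> step gives (2,2)='1' but target has '0' -> reject
  (0,2)=1 (3,3)=0 -> step gives (0,1)='1' but target has '0' -> reject
  (0,2)=1 (3,3)=1 -> step gives (0,1)='1' but target has '0' -> reject
Unique solution: (0,2)=dead, (3,3)=dead.
Check: live-neighbor counts of every cell in the completed generation 0:
1211
0201
2422
1311
3321
1210
Applying B3/S23 to generation 0 with these counts gives:
0000
0000
0000
0100
1100
0000
which matches the target exactly.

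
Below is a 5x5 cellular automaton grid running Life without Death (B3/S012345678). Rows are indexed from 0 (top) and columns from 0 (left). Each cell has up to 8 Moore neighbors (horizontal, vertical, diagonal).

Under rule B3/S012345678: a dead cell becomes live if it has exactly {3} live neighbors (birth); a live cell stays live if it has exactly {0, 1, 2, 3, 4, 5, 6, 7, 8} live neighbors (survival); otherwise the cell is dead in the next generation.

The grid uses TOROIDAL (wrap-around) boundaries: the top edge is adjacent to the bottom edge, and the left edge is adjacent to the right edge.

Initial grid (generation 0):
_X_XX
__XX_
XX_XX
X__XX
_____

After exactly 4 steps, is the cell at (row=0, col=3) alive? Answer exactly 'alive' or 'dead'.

Answer: alive

Derivation:
Simulating step by step:
Generation 0 (given above): 12 live cells
Generation 1: 15 live cells
_X_XX
__XX_
XX_XX
XXXXX
__X__
Generation 2: 15 live cells
_X_XX
__XX_
XX_XX
XXXXX
__X__
Generation 3: 15 live cells
_X_XX
__XX_
XX_XX
XXXXX
__X__
Generation 4: 15 live cells
_X_XX
__XX_
XX_XX
XXXXX
__X__

Cell (0,3) at generation 4: 1 -> alive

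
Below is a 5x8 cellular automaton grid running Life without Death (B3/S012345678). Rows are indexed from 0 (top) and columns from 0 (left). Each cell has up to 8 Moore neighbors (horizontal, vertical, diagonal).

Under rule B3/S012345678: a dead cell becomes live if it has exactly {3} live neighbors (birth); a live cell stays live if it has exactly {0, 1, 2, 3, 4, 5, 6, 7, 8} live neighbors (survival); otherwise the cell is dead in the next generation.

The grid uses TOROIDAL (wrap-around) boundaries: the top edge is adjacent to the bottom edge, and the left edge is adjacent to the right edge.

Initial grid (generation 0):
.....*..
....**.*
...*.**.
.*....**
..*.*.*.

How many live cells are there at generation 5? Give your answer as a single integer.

Answer: 26

Derivation:
Simulating step by step:
Generation 0 (given above): 13 live cells
Generation 1: 19 live cells
...*.*..
....**.*
*..*.**.
.****.**
..*.*.**
Generation 2: 24 live cells
...*.*.*
...***.*
**.*.**.
.****.**
***.*.**
Generation 3: 25 live cells
.*.*.*.*
...***.*
**.*.**.
.****.**
***.*.**
Generation 4: 26 live cells
.*.*.*.*
.*.***.*
**.*.**.
.****.**
***.*.**
Generation 5: 26 live cells
.*.*.*.*
.*.***.*
**.*.**.
.****.**
***.*.**
Population at generation 5: 26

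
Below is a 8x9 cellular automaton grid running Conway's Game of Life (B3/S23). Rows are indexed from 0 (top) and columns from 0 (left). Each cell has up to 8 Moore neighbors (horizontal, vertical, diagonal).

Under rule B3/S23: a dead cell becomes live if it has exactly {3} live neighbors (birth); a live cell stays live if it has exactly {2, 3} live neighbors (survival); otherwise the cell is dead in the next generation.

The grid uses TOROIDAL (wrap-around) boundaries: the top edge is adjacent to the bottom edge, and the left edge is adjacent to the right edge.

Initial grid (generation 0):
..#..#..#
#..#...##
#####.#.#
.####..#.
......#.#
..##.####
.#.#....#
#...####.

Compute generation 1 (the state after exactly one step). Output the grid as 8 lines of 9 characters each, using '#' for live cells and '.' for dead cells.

Simulating step by step:
Generation 0 (given above): 35 live cells
Generation 1: 28 live cells
(generation 1 grid is the final answer)

Answer: .#.#.#...
.....##..
.....##..
....#.#..
##......#
..#####.#
.#.#.....
########.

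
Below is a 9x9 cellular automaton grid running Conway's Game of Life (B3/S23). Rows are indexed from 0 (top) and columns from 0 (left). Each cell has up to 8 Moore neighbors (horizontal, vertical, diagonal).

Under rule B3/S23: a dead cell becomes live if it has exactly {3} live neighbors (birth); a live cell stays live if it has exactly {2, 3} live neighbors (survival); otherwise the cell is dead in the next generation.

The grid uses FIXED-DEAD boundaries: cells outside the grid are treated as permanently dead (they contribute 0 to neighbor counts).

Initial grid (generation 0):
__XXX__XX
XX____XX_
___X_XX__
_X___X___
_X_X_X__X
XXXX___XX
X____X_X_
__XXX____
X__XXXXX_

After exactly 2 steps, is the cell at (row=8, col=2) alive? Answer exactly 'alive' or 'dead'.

Answer: alive

Derivation:
Simulating step by step:
Generation 0 (given above): 36 live cells
Generation 1: 33 live cells
_XXX__XXX
_X______X
XXX_XX_X_
_____X___
___X__XXX
X__X___XX
X_____XXX
_XX____X_
__X__XX__
Generation 2: 31 live cells
_XX____XX
____XX__X
XXX_XXX__
_XXX_X__X
____X_X_X
_________
X_X___X__
_XX__X__X
_XX___X__

Cell (8,2) at generation 2: 1 -> alive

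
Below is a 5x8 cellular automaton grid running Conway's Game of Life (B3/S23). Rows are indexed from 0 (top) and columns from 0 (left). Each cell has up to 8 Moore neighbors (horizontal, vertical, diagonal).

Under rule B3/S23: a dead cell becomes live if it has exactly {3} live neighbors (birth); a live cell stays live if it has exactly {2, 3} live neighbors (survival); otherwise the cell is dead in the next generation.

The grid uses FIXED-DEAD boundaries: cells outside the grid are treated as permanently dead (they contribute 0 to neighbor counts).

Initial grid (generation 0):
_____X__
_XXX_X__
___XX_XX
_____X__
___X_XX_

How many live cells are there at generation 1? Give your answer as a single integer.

Simulating step by step:
Generation 0 (given above): 13 live cells
Generation 1: 12 live cells
__X_X___
__XX_X__
___X__X_
___X___X
____XXX_
Population at generation 1: 12

Answer: 12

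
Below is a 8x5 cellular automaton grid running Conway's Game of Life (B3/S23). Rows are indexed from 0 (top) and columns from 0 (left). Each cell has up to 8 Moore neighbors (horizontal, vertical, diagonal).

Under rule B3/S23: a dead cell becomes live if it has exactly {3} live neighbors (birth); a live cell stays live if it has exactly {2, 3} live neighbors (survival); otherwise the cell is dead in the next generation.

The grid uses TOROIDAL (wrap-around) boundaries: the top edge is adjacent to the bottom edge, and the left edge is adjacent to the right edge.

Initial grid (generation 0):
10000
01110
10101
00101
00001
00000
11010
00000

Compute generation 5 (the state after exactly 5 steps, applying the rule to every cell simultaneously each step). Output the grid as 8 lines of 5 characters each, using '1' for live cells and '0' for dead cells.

Answer: 01000
00000
00000
00000
00000
01000
00110
00110

Derivation:
Simulating step by step:
Generation 0 (given above): 13 live cells
Generation 1: 14 live cells
01100
00110
10001
01001
00010
10001
00000
11001
Generation 2: 17 live cells
00001
10111
11101
00011
00010
00001
01000
11100
Generation 3: 8 live cells
00000
00100
00000
01000
00010
00000
01100
11100
Generation 4: 6 live cells
00100
00000
00000
00000
00000
00100
10100
10100
Generation 5: 6 live cells
(generation 5 grid is the final answer)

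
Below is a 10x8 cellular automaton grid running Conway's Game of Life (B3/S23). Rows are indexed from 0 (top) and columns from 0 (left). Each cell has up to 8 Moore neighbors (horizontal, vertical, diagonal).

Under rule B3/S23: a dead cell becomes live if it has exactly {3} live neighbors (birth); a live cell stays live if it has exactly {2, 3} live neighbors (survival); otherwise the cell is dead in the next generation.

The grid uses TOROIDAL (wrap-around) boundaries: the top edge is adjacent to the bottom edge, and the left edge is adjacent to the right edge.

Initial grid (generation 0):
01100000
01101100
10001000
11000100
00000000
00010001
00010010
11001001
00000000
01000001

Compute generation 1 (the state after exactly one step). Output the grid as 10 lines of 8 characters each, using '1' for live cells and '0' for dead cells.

Answer: 00010000
10101100
10111000
11000000
10000000
00000000
00111010
10000001
01000001
11100000

Derivation:
Simulating step by step:
Generation 0 (given above): 21 live cells
Generation 1: 23 live cells
(generation 1 grid is the final answer)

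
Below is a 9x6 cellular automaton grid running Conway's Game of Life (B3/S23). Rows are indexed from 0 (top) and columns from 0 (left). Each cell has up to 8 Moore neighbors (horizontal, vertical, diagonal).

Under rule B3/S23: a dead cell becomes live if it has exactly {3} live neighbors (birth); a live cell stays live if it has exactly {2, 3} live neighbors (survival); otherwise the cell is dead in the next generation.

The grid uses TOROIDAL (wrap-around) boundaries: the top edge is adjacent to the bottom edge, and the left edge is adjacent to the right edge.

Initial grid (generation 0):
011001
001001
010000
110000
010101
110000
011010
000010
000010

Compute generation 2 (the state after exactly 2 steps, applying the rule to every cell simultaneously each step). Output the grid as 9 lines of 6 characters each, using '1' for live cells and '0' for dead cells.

Simulating step by step:
Generation 0 (given above): 18 live cells
Generation 1: 24 live cells
111111
001000
011000
010000
000001
000111
111101
000011
000111
Generation 2: 17 live cells
(generation 2 grid is the final answer)

Answer: 110000
000011
011000
111000
100001
010100
011000
010000
010000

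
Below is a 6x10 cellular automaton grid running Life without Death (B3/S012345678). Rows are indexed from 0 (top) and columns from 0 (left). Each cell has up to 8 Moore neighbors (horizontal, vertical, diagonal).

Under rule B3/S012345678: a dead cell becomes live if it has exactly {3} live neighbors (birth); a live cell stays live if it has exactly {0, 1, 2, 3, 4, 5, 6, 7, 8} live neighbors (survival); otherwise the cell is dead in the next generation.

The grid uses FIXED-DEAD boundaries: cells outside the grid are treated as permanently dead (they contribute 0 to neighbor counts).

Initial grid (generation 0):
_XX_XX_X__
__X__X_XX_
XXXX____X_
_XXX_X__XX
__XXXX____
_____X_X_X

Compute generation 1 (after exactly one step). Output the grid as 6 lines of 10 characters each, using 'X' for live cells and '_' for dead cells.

Simulating step by step:
Generation 0 (given above): 27 live cells
Generation 1: 36 live cells
(generation 1 grid is the final answer)

Answer: _XXXXX_XX_
X_X__X_XX_
XXXX__X_X_
XXXX_X__XX
_XXXXX___X
___X_XXX_X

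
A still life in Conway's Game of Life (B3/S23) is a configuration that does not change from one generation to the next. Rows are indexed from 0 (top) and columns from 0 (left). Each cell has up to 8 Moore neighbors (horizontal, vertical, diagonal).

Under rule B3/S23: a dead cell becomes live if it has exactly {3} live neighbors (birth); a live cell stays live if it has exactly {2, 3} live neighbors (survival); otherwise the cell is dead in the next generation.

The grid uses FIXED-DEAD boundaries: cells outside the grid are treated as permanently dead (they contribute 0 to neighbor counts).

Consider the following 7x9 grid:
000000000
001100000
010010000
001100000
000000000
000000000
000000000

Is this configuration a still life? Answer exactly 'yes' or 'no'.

Compute generation 1 and compare to generation 0 (given above):
Generation 1:
000000000
001100000
010010000
001100000
000000000
000000000
000000000
The grids are IDENTICAL -> still life.

Answer: yes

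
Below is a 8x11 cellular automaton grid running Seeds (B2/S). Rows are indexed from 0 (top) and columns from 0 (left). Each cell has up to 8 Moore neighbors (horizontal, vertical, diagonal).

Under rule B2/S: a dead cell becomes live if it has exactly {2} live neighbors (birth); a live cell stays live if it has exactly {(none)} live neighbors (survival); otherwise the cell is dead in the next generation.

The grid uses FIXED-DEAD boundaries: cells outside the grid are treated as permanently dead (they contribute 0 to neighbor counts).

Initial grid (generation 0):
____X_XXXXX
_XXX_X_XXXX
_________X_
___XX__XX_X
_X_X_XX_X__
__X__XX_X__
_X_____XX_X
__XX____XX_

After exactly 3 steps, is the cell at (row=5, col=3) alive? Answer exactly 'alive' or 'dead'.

Answer: alive

Derivation:
Simulating step by step:
Generation 0 (given above): 37 live cells
Generation 1: 9 live cells
_X_________
___________
_X___X_____
___________
___________
X__X_______
____XX_____
_X________X
Generation 2: 10 live cells
___________
XXX________
___________
___________
___________
_____X_____
XXXX_______
____XX_____
Generation 3: 9 live cells
X_X________
___________
X_X________
___________
___________
X__XX______
______X____
X__________

Cell (5,3) at generation 3: 1 -> alive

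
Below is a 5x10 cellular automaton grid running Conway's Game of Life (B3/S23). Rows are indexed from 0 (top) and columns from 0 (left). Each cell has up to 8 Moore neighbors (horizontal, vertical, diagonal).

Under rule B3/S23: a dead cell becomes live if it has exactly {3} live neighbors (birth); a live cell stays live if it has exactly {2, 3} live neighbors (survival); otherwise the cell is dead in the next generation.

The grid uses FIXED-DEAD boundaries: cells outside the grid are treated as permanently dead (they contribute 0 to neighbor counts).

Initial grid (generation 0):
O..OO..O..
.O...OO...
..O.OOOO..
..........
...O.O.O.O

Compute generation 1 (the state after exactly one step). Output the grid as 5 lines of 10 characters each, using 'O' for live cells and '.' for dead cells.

Answer: ....OOO...
.OO.......
....O..O..
...O...OO.
..........

Derivation:
Simulating step by step:
Generation 0 (given above): 16 live cells
Generation 1: 10 live cells
(generation 1 grid is the final answer)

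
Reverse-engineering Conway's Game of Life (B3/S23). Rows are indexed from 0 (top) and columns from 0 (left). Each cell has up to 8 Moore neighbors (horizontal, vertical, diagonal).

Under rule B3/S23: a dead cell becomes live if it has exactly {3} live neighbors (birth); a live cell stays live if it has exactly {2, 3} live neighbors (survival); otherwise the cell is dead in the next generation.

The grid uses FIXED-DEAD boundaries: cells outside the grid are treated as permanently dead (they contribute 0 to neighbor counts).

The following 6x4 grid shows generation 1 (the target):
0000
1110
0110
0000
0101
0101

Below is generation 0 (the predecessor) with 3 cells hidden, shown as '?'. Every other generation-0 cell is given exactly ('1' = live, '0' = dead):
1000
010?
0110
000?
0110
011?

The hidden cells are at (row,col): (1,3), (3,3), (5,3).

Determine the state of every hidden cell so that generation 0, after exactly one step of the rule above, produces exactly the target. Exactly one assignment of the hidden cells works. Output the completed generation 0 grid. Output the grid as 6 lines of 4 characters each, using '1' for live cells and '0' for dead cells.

Hidden generation-0 cells (in order): (1,3), (3,3), (5,3).
A hidden cell only influences target cells in its own 3x3 neighborhood. Try each of the 2^3 = 8 assignments, step the completed generation 0 forward once under B3/S23, and compare with the target:
  (1,3)=0 (3,3)=0 (5,3)=0 -> step gives (4,2)='1' but target has '0' -> reject
  (1,3)=0 (3,3)=0 (5,3)=1 -> step reproduces the target at every cell -> ACCEPT
  (1,3)=0 (3,3)=1 (5,3)=0 -> step gives (3,3)='1' but target has '0' -> reject
  (1,3)=0 (3,3)=1 (5,3)=1 -> step gives (3,3)='1' but target has '0' -> reject
  (1,3)=1 (3,3)=0 (5,3)=0 -> step gives (1,2)='0' but target has '1' -> reject
  (1,3)=1 (3,3)=0 (5,3)=1 -> step gives (1,2)='0' but target has '1' -> reject
  (1,3)=1 (3,3)=1 (5,3)=0 -> step gives (1,2)='0' but target has '1' -> reject
  (1,3)=1 (3,3)=1 (5,3)=1 -> step gives (1,2)='0' but target has '1' -> reject
Unique solution: (1,3)=dead, (3,3)=dead, (5,3)=live.
Check: live-neighbor counts of every cell in the completed generation 0:
1210
3331
2221
2442
2343
2342
Applying B3/S23 to generation 0 with these counts gives:
0000
1110
0110
0000
0101
0101
which matches the target exactly.

Answer: 1000
0100
0110
0000
0110
0111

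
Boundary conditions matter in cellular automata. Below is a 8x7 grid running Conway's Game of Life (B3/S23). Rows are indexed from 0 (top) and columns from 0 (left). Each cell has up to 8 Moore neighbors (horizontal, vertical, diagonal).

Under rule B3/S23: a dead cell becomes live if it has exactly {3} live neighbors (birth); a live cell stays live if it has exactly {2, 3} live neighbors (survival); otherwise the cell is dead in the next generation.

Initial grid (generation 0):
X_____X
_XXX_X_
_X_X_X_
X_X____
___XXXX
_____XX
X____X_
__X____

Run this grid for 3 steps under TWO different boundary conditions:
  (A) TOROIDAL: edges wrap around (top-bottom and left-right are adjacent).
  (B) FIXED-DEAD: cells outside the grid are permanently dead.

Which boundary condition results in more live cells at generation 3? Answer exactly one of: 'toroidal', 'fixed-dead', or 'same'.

Answer: toroidal

Derivation:
Under TOROIDAL boundary, generation 3:
_XX_XXX
X_XX__X
_______
XXX_X_X
XXX_X_X
__XX___
_X___XX
_X___X_
Population = 26

Under FIXED-DEAD boundary, generation 3:
XXXX___
X______
X_____X
_X_____
_XX___X
___XXX_
_______
_______
Population = 14

Comparison: toroidal=26, fixed-dead=14 -> toroidal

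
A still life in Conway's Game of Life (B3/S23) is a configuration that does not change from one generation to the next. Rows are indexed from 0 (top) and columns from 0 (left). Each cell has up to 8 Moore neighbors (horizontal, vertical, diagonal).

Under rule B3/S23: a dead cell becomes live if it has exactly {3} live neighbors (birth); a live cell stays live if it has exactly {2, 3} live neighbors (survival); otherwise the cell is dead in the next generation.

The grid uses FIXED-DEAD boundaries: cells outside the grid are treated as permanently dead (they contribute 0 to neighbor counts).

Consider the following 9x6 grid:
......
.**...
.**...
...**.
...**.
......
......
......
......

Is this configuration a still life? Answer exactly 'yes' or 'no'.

Compute generation 1 and compare to generation 0 (given above):
Generation 1:
......
.**...
.*....
....*.
...**.
......
......
......
......
Cell (2,2) differs: gen0=1 vs gen1=0 -> NOT a still life.

Answer: no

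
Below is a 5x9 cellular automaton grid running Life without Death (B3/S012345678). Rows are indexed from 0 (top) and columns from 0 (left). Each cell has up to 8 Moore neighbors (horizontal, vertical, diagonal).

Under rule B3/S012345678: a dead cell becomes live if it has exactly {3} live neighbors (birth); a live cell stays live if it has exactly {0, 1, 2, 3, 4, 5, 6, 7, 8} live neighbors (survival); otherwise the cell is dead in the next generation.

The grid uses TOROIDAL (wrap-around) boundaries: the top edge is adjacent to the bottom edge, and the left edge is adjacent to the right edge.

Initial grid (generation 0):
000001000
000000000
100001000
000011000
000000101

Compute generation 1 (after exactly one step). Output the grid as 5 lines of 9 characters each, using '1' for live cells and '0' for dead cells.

Answer: 000001000
000000000
100011000
000011100
000010101

Derivation:
Simulating step by step:
Generation 0 (given above): 7 live cells
Generation 1: 10 live cells
(generation 1 grid is the final answer)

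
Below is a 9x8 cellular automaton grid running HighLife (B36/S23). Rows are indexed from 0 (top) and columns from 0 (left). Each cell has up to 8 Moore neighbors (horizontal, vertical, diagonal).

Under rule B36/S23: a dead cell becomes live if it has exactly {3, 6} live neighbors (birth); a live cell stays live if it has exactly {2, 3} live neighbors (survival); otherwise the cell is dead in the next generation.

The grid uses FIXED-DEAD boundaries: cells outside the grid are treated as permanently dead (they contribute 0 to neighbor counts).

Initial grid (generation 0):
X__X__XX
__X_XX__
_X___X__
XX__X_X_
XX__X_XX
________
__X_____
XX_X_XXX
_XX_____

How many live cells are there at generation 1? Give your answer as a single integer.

Simulating step by step:
Generation 0 (given above): 27 live cells
Generation 1: 33 live cells
___XXXX_
_XXXXX__
XXXX__X_
__X_X_XX
XX____XX
_X______
_XX___X_
X__X__X_
XXX___X_
Population at generation 1: 33

Answer: 33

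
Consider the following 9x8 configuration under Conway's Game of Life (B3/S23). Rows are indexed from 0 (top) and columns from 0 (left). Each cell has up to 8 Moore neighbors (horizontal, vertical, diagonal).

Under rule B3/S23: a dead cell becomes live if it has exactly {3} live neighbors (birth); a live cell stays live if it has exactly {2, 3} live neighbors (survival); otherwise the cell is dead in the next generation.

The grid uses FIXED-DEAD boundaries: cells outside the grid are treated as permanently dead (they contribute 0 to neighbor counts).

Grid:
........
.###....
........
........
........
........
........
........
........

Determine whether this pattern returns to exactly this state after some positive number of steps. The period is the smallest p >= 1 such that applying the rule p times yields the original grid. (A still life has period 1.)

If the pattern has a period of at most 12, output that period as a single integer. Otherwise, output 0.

Answer: 2

Derivation:
Simulating and comparing each generation to the original:
Gen 0 (original, given above): 3 live cells
Gen 1: 3 live cells, differs from original
Gen 2: 3 live cells, MATCHES original -> period = 2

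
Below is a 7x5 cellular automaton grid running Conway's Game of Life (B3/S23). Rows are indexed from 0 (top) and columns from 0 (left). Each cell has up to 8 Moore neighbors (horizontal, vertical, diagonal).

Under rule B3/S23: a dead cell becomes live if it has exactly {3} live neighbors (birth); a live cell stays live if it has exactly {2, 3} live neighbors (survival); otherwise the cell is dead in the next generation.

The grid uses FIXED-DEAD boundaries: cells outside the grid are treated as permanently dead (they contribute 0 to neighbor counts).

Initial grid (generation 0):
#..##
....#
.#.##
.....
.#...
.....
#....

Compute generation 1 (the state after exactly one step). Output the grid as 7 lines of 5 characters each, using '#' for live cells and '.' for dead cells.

Answer: ...##
..#..
...##
..#..
.....
.....
.....

Derivation:
Simulating step by step:
Generation 0 (given above): 9 live cells
Generation 1: 6 live cells
(generation 1 grid is the final answer)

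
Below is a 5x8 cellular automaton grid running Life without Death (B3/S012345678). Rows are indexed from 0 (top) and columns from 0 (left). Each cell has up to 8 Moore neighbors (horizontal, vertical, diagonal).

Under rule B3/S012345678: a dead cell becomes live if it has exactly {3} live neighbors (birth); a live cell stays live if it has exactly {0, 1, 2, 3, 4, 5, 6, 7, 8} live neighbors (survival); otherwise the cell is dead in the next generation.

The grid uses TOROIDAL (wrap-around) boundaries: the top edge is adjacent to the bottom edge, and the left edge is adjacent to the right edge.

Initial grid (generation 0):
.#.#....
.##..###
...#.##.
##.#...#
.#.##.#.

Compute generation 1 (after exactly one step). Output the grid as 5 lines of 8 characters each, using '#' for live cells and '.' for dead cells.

Answer: .#.#...#
####.###
...#.##.
##.#...#
.#.##.##

Derivation:
Simulating step by step:
Generation 0 (given above): 18 live cells
Generation 1: 22 live cells
(generation 1 grid is the final answer)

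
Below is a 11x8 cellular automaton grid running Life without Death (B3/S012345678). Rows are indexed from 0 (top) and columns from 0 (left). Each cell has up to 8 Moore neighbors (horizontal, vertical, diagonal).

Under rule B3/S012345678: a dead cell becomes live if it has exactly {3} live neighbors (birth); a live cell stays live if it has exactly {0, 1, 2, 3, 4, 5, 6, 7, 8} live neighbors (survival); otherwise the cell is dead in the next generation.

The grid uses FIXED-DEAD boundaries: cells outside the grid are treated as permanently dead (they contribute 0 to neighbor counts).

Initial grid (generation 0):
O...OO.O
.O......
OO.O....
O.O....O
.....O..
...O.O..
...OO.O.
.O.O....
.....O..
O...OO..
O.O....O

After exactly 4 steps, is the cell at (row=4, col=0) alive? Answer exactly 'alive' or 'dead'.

Answer: dead

Derivation:
Simulating step by step:
Generation 0 (given above): 26 live cells
Generation 1: 37 live cells
O...OO.O
.OO.O...
OO.O....
O.O....O
....OOO.
...O.OO.
...OOOO.
.OOO.O..
.....O..
OO..OOO.
OOO....O
Generation 2: 52 live cells
OO.OOO.O
.OO.OO..
OO.O....
O.OOOOOO
...OOOOO
...O.OOO
...OOOO.
.OOO.O..
O..O.O..
OOO.OOO.
OOO..OOO
Generation 3: 59 live cells
OO.OOOOO
.OO.OOO.
OO.O....
O.OOOOOO
...OOOOO
..OO.OOO
...OOOOO
.OOO.O..
O..O.O..
OOO.OOOO
OOOOOOOO
Generation 4: 63 live cells
OO.OOOOO
.OO.OOOO
OO.O...O
O.OOOOOO
.O.OOOOO
..OO.OOO
.O.OOOOO
.OOO.O..
O..O.O..
OOO.OOOO
OOOOOOOO

Cell (4,0) at generation 4: 0 -> dead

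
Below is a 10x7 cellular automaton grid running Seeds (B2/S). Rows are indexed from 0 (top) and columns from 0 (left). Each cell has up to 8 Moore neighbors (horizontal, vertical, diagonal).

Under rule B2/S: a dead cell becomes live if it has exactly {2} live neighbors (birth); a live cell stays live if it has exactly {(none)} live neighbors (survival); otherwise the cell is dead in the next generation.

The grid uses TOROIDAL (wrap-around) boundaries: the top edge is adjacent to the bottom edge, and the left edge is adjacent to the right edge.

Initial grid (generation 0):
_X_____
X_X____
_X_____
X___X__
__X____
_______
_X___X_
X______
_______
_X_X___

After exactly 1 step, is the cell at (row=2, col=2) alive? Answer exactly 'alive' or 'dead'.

Simulating step by step:
Generation 0 (given above): 12 live cells
Generation 1: 18 live cells
___X___
_______
__XX__X
__XX___
_X_X___
_XX____
X_____X
_X____X
XXX____
X______

Cell (2,2) at generation 1: 1 -> alive

Answer: alive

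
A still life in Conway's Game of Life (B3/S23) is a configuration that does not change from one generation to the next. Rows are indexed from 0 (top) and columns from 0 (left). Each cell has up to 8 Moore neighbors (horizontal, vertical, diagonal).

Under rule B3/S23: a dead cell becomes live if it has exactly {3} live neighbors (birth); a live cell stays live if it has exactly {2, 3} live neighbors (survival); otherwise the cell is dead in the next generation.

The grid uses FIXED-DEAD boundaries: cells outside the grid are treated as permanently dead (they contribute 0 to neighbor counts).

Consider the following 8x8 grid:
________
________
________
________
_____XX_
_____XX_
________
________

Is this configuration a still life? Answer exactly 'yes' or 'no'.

Compute generation 1 and compare to generation 0 (given above):
Generation 1:
________
________
________
________
_____XX_
_____XX_
________
________
The grids are IDENTICAL -> still life.

Answer: yes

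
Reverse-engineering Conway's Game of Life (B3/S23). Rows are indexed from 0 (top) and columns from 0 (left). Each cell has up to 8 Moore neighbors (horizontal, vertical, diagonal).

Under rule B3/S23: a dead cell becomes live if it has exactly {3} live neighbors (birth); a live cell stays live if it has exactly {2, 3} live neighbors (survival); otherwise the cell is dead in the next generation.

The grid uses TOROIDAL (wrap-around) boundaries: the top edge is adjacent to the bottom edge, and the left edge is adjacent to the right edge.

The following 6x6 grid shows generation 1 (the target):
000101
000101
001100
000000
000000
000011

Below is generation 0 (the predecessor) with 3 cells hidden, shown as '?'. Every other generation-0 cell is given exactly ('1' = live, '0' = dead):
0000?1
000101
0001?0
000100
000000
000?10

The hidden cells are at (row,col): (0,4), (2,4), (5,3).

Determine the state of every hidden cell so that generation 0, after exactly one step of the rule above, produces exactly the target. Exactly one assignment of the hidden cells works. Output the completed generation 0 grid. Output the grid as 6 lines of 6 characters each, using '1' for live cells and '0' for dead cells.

Answer: 000011
000101
000100
000100
000000
000010

Derivation:
Hidden generation-0 cells (in order): (0,4), (2,4), (5,3).
A hidden cell only influences target cells in its own 3x3 neighborhood. Try each of the 2^3 = 8 assignments, step the completed generation 0 forward once under B3/S23, and compare with the target:
  (0,4)=0 (2,4)=0 (5,3)=0 -> step gives (0,3)='0' but target has '1' -> reject
  (0,4)=0 (2,4)=0 (5,3)=1 -> step gives (1,3)='0' but target has '1' -> reject
  (0,4)=0 (2,4)=1 (5,3)=0 -> step gives (0,3)='0' but target has '1' -> reject
  (0,4)=0 (2,4)=1 (5,3)=1 -> step gives (3,3)='1' but target has '0' -> reject
  (0,4)=1 (2,4)=0 (5,3)=0 -> step reproduces the target at every cell -> ACCEPT
  (0,4)=1 (2,4)=0 (5,3)=1 -> step gives (0,3)='0' but target has '1' -> reject
  (0,4)=1 (2,4)=1 (5,3)=0 -> step gives (3,3)='1' but target has '0' -> reject
  (0,4)=1 (2,4)=1 (5,3)=1 -> step gives (0,3)='0' but target has '1' -> reject
Unique solution: (0,4)=live, (2,4)=dead, (5,3)=dead.
Check: live-neighbor counts of every cell in the completed generation 0:
201343
202252
103241
002120
001221
100223
Applying B3/S23 to generation 0 with these counts gives:
000101
000101
001100
000000
000000
000011
which matches the target exactly.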